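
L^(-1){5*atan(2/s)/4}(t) 5*sin(2*t)/(4*t)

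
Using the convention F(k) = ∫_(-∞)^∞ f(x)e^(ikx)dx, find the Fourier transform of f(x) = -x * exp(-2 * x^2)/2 -sqrt(2) * I * sqrt(pi) * k * exp(-k^2/8)/16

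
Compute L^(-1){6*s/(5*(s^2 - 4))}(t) 6*cosh(2*t)/5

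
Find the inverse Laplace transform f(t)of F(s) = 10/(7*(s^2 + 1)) 10*sin(t)/7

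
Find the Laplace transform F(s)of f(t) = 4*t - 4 4/s^2 - 4/s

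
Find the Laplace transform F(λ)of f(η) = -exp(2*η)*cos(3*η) (2 - λ)/((λ - 2)^2 + 9)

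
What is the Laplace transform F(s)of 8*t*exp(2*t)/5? 8/(5*(s - 2)^2)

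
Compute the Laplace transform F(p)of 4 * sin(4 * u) 16/(p^2 + 16)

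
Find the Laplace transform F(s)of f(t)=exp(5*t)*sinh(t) 1/((s - 5)^2 - 1)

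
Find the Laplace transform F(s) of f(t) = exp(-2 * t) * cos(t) (s + 2) /((s + 2) ^2 + 1) 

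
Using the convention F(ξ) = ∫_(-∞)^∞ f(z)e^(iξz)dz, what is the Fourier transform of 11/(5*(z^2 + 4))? 11*pi*exp(-2*Abs(ξ))/10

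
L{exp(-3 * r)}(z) 1/(z + 3)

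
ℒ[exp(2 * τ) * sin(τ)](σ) 1/((σ - 2) ^2 + 1) 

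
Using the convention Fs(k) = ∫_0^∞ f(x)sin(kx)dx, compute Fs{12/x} 6*pi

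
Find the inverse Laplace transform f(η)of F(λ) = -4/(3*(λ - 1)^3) -2*η^2*exp(η)/3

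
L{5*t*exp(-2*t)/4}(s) 5/(4*(s + 2)^2)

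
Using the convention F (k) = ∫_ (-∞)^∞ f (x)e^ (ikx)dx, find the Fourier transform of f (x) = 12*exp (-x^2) 12*sqrt (pi)*exp (-k^2/4)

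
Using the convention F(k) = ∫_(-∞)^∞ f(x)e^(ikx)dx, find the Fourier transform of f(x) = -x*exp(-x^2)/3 -I*sqrt(pi)*k*exp(-k^2/4)/6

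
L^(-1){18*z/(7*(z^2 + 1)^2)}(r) 9*r*sin(r)/7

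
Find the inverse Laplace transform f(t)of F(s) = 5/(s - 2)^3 5*t^2*exp(2*t)/2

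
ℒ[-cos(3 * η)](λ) -λ/(λ^2 + 9)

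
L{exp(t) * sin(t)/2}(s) 1/(2 * ((s - 1)^2 + 1))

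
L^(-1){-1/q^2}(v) -v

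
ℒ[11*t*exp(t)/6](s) 11/(6*(s - 1)^2)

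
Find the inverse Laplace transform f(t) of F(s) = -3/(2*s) -3/2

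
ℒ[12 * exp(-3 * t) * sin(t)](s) 12/((s+3)^2+1)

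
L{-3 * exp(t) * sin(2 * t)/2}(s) -3/((s - 1)^2 + 4)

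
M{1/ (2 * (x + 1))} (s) pi * csc (pi * s)/2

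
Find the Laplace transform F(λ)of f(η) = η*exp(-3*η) (λ + 3)^(-2)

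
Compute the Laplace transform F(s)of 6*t 6/s^2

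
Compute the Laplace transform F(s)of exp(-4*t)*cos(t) (s + 4)/((s + 4)^2 + 1)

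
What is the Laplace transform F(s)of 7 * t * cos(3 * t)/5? 7 * (s^2 - 9)/(5 * (s^2+9)^2)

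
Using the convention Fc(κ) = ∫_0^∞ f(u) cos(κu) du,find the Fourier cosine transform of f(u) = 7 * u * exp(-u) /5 7 * (1 - κ^2) /(5 * (κ^2 + 1) ^2) 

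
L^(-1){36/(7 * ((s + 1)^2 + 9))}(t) 12 * exp(-t) * sin(3 * t)/7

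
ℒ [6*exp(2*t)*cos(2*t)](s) 6*(s - 2)/((s - 2)^2 + 4)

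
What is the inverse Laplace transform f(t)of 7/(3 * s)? 7/3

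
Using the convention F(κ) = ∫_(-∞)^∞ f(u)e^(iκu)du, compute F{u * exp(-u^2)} I * sqrt(pi) * κ * exp(-κ^2/4)/2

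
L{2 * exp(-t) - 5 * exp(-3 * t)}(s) 2/(s + 1) - 5/(s + 3)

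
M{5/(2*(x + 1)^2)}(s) -5*pi*(s - 1)/(2*sin(pi*s))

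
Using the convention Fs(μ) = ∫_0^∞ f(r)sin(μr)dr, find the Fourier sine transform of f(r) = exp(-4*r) μ/(μ^2+16)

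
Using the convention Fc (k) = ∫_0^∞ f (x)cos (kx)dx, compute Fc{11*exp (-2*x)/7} 22/ (7*(k^2+4))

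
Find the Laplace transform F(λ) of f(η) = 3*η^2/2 3/λ^3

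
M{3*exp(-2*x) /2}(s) 3*gamma(s) /(2*2^s) 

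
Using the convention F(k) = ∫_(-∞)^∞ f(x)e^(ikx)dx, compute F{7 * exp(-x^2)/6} 7 * sqrt(pi) * exp(-k^2/4)/6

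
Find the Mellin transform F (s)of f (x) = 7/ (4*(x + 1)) 7*pi*csc (pi*s)/4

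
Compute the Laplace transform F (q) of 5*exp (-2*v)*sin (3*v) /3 5/ ( (q+2) ^2+9) 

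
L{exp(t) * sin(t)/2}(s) 1/(2 * ((s - 1)^2 + 1))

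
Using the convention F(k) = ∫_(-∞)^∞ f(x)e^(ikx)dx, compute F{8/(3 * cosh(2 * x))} 4 * pi/(3 * cosh(pi * k/4))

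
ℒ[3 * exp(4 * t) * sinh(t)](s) 3/((s - 4)^2 - 1)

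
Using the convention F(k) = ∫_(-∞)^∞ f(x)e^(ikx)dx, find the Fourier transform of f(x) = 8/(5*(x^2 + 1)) 8*pi*exp(-Abs(k))/5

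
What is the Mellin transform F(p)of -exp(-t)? -gamma(p)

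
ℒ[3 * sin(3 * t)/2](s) 9/(2 * (s^2 + 9))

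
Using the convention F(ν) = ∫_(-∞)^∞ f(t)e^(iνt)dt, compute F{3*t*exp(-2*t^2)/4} 3*sqrt(2)*I*sqrt(pi)*ν*exp(-ν^2/8)/32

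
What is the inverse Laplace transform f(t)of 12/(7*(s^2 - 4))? 6*sinh(2*t)/7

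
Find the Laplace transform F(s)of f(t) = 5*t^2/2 5/s^3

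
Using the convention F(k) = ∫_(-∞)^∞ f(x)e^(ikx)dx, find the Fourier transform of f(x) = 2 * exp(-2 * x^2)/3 sqrt(2) * sqrt(pi) * exp(-k^2/8)/3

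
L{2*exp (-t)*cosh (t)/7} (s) 2*(s + 1)/ (7*s*(s + 2))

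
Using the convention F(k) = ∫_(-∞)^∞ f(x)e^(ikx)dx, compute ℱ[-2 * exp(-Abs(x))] -4/(k^2 + 1)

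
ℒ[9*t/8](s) 9/(8*s^2)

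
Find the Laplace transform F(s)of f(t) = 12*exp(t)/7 12/(7*(s - 1))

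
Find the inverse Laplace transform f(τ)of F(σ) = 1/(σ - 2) exp(2*τ)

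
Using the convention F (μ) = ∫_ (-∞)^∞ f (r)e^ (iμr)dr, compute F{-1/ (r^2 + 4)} -pi * exp (-2 * Abs (μ))/2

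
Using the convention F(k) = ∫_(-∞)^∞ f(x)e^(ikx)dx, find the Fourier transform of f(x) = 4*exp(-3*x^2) 4*sqrt(3)*sqrt(pi)*exp(-k^2/12)/3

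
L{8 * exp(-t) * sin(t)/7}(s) 8/(7 * ((s + 1)^2 + 1))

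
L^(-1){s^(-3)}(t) t^2/2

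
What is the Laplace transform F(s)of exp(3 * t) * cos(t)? (s - 3)/((s - 3)^2+1)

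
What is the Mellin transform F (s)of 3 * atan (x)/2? -3 * pi * sec (pi * s/2)/ (4 * s)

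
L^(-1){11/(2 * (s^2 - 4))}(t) 11 * sinh(2 * t)/4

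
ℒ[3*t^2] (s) 6/s^3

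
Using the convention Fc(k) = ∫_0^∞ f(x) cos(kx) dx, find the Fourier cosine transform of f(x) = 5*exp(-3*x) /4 15/(4*(k^2 + 9) ) 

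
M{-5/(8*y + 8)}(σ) -5*pi*csc(pi*σ)/8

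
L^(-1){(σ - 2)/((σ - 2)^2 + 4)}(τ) exp(2*τ)*cos(2*τ)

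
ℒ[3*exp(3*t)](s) 3/(s - 3)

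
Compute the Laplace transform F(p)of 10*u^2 20/p^3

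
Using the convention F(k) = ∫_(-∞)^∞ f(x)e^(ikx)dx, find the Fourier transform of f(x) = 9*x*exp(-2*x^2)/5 9*sqrt(2)*I*sqrt(pi)*k*exp(-k^2/8)/40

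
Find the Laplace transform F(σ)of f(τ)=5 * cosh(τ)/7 5 * σ/(7 * (σ^2-1))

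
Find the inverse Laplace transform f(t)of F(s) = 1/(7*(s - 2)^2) t*exp(2*t)/7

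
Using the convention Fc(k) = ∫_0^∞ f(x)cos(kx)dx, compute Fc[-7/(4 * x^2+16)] -7 * pi * exp(-2 * k)/16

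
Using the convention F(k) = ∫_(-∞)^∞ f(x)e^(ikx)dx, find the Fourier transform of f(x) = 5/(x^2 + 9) 5 * pi * exp(-3 * Abs(k))/3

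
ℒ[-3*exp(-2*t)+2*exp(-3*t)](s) 2/(s+3) - 3/(s+2)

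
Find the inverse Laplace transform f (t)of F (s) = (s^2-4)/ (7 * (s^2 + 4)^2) t * cos (2 * t)/7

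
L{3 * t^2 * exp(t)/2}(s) 3/(s - 1)^3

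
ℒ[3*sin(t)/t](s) 3*atan(1/s)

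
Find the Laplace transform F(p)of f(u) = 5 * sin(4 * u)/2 10/(p^2+16)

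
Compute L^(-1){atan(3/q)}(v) sin(3*v)/v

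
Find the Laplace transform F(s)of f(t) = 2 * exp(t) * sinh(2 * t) 4/((s - 1)^2 - 4)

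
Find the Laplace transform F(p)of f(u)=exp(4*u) 1/(p - 4)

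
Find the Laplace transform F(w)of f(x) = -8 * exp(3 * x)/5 -8/(5 * w - 15)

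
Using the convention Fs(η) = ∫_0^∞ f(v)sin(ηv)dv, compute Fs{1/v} pi/2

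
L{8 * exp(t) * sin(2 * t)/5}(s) 16/(5 * ((s - 1)^2 + 4))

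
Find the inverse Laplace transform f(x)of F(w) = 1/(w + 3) exp(-3 * x)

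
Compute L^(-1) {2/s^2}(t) 2*t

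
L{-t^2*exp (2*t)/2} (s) -1/ (s - 2)^3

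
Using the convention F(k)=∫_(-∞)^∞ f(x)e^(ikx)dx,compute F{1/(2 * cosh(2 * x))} pi/(4 * cosh(pi * k/4))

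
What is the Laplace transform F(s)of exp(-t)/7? 1/(7 * (s + 1))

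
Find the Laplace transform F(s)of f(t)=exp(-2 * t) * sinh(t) 1/((s+2)^2-1)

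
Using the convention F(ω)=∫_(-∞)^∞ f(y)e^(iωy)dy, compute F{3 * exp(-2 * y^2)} 3 * sqrt(2) * sqrt(pi) * exp(-ω^2/8)/2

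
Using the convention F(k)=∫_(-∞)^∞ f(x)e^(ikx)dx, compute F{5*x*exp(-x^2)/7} 5*I*sqrt(pi)*k*exp(-k^2/4)/14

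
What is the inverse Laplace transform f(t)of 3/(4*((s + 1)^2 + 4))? 3*exp(-t)*sin(2*t)/8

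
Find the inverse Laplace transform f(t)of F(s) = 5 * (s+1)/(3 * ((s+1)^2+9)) 5 * exp(-t) * cos(3 * t)/3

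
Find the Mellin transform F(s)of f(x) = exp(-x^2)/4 gamma(s/2)/8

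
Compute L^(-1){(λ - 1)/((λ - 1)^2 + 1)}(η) exp(η)*cos(η)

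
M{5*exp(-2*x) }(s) 5*gamma(s) /2^s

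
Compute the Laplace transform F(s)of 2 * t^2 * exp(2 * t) 4/(s - 2)^3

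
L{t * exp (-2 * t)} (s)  (s + 2)^ (-2)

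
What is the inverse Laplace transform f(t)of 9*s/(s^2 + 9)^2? 3*t*sin(3*t)/2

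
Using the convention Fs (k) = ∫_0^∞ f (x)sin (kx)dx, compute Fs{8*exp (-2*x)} 8*k/ (k^2 + 4)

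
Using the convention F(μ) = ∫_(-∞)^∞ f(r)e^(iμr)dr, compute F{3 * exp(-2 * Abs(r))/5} 12/(5 * (μ^2 + 4))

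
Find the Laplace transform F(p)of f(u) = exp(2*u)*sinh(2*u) 2/(p*(p - 4))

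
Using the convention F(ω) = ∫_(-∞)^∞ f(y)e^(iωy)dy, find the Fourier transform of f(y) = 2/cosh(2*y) pi/cosh(pi*ω/4)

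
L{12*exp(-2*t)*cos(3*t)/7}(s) 12*(s+2)/(7*((s+2)^2+9))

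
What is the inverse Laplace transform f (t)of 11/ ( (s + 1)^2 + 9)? 11 * exp (-t) * sin (3 * t)/3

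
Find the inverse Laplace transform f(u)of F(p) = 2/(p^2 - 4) sinh(2*u)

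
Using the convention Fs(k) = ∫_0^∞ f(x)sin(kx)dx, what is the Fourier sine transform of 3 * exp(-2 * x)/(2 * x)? 3 * atan(k/2)/2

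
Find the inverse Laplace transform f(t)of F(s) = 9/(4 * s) 9/4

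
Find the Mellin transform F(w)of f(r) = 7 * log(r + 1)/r -7 * pi * csc(pi * w)/(w - 1)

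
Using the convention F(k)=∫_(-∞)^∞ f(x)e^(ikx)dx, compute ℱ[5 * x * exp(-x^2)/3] 5 * I * sqrt(pi) * k * exp(-k^2/4)/6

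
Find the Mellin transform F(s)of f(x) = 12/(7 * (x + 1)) 12 * pi * csc(pi * s)/7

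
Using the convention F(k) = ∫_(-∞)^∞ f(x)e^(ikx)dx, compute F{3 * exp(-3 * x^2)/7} sqrt(3) * sqrt(pi) * exp(-k^2/12)/7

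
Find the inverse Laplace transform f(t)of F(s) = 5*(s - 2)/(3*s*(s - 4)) 5*exp(2*t)*cosh(2*t)/3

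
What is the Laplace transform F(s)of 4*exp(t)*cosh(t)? 4*(s - 1)/(s*(s - 2))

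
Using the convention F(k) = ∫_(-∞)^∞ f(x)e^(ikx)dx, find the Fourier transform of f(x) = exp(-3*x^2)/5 sqrt(3)*sqrt(pi)*exp(-k^2/12)/15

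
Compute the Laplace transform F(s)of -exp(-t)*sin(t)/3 -1/(3*(s + 1)^2 + 3)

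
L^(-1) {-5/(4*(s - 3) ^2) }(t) -5*t*exp(3*t) /4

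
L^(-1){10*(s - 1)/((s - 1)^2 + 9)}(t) 10*exp(t)*cos(3*t)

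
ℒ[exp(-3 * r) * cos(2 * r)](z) (z + 3) /((z + 3) ^2 + 4) 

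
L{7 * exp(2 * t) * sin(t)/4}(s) 7/(4 * ((s - 2)^2 + 1))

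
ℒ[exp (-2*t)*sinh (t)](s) 1/ ( (s+2)^2-1)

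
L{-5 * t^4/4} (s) -30/s^5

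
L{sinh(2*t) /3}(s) 2/(3*(s^2-4) ) 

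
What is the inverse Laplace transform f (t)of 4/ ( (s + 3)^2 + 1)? 4*exp (-3*t)*sin (t)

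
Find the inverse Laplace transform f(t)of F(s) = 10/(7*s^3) 5*t^2/7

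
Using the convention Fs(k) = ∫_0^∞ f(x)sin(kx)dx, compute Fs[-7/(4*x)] -7*pi/8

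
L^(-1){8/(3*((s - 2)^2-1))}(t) 8*exp(2*t)*sinh(t)/3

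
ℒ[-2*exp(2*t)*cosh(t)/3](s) 2*(2 - s)/(3*((s - 2)^2 - 1))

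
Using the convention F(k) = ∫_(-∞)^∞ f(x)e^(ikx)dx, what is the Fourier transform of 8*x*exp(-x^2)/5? 4*I*sqrt(pi)*k*exp(-k^2/4)/5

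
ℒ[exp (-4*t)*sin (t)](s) 1/ ( (s + 4) ^2 + 1) 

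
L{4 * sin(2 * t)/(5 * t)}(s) 4 * atan(2/s)/5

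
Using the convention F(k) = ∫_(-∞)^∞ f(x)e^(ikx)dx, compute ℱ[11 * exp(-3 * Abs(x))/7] 66/(7 * (k^2 + 9))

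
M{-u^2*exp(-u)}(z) -gamma(z + 2)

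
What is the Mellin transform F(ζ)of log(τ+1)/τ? -pi * csc(pi * ζ)/(ζ - 1)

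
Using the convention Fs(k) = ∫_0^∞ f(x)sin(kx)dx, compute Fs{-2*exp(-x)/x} -2*atan(k)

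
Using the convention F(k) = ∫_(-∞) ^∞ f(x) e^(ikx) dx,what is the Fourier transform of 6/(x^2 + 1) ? 6 * pi * exp(-Abs(k) ) 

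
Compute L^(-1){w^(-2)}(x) x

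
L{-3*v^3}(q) -18/q^4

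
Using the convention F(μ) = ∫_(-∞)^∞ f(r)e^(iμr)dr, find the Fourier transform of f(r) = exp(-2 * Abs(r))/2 2/(μ^2 + 4)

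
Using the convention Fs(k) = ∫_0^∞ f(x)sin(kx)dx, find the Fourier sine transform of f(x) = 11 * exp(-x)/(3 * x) 11 * atan(k)/3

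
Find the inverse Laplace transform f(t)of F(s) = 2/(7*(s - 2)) 2*exp(2*t)/7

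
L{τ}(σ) σ^(-2)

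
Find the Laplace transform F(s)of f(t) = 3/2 3/(2 * s)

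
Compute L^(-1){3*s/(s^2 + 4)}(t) 3*cos(2*t)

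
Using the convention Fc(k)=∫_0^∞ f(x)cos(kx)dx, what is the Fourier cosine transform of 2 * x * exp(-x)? 2 * (1 - k^2)/(k^2 + 1)^2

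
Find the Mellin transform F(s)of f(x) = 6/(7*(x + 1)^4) gamma(s)*gamma(4 - s)/7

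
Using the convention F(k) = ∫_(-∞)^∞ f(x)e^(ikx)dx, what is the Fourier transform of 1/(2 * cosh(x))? pi/(2 * cosh(pi * k/2))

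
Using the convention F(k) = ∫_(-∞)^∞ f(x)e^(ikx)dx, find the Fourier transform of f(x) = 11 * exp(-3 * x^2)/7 11 * sqrt(3) * sqrt(pi) * exp(-k^2/12)/21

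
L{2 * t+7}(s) 7/s+2/s^2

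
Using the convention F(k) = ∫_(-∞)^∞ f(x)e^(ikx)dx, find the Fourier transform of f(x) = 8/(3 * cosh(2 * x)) 4 * pi/(3 * cosh(pi * k/4))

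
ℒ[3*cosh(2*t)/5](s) 3*s/(5*(s^2 - 4))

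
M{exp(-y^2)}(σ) gamma(σ/2)/2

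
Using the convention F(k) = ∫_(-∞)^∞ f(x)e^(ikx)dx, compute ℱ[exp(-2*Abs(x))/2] 2/(k^2+4)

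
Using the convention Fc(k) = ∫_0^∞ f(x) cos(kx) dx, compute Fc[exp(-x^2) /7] sqrt(pi) * exp(-k^2/4) /14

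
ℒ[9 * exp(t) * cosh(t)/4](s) 9 * (s - 1)/(4 * s * (s - 2))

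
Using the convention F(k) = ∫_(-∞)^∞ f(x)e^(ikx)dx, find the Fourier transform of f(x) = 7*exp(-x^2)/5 7*sqrt(pi)*exp(-k^2/4)/5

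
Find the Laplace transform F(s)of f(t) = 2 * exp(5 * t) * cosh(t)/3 2 * (s - 5)/(3 * ((s - 5)^2 - 1))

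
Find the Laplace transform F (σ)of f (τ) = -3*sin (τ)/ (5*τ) -3*atan (1/σ)/5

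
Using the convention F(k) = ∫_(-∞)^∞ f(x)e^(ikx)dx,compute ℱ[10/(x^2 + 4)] 5 * pi * exp(-2 * Abs(k))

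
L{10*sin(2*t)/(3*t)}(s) 10*atan(2/s)/3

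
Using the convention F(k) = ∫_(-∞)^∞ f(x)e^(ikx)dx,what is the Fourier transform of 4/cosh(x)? 4 * pi/cosh(pi * k/2)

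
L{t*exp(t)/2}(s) 1/(2*(s - 1)^2)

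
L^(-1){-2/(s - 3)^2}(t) -2 * t * exp(3 * t)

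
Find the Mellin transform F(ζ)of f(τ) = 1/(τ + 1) pi*csc(pi*ζ)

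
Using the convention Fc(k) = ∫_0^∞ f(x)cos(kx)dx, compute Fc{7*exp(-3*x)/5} 21/(5*(k^2 + 9))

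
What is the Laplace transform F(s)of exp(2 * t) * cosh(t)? (s - 2)/((s - 2)^2 - 1)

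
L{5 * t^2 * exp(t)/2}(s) 5/(s - 1)^3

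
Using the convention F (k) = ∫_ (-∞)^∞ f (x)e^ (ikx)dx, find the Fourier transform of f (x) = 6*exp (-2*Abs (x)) 24/ (k^2 + 4)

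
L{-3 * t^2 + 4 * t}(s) 4/s^2 - 6/s^3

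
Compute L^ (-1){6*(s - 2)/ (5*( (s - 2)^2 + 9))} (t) 6*exp (2*t)*cos (3*t)/5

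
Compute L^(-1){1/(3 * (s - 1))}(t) exp(t)/3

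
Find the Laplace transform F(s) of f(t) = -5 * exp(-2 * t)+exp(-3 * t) 1/(s+3)-5/(s+2) 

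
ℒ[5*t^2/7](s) 10/(7*s^3)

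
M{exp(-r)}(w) gamma(w)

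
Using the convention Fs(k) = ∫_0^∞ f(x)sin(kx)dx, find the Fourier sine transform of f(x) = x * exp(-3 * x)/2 3 * k/(k^2 + 9)^2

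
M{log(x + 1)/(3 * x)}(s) -pi * csc(pi * s)/(3 * s - 3)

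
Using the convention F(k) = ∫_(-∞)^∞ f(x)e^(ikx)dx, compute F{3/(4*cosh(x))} 3*pi/(4*cosh(pi*k/2))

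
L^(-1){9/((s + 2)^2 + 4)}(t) 9 * exp(-2 * t) * sin(2 * t)/2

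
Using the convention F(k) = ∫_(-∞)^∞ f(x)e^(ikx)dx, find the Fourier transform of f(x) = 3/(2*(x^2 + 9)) pi*exp(-3*Abs(k))/2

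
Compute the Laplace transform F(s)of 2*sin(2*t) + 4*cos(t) 4*s/(s^2 + 1) + 4/(s^2 + 4)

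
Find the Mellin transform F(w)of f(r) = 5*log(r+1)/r -5*pi*csc(pi*w)/(w - 1)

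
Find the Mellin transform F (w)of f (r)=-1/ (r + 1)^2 pi*(w - 1)/sin (pi*w)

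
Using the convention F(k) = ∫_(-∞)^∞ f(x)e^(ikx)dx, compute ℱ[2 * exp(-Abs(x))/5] 4/(5 * (k^2 + 1))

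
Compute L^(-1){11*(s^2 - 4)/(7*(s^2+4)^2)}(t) 11*t*cos(2*t)/7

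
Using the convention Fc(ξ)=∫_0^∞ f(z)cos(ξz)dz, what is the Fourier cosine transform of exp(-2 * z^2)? sqrt(2) * sqrt(pi) * exp(-ξ^2/8)/4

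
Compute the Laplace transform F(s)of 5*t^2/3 10/(3*s^3)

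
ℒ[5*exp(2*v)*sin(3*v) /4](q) 15/(4*((q - 2) ^2 + 9) ) 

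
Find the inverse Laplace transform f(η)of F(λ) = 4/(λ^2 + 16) sin(4 * η)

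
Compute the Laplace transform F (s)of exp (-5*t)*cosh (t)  (s+5)/ ( (s+5)^2 - 1)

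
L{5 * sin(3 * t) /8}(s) 15/(8 * (s^2 + 9) ) 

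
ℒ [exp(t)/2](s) 1/(2*(s - 1))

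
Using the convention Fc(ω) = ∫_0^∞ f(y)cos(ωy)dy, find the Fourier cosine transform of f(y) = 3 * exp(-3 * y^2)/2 sqrt(3) * sqrt(pi) * exp(-ω^2/12)/4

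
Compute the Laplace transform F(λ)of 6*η 6/λ^2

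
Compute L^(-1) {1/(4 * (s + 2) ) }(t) exp(-2 * t) /4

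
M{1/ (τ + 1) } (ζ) pi*csc (pi*ζ) 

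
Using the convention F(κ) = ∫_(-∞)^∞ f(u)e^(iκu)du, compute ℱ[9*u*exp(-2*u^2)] 9*sqrt(2)*I*sqrt(pi)*κ*exp(-κ^2/8)/8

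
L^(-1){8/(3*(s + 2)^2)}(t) 8*t*exp(-2*t)/3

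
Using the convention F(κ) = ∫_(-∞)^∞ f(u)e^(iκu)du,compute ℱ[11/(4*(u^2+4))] 11*pi*exp(-2*Abs(κ))/8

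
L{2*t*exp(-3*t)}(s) 2/(s + 3)^2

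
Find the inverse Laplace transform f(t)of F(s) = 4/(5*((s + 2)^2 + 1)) 4*exp(-2*t)*sin(t)/5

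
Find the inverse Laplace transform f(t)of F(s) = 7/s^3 7 * t^2/2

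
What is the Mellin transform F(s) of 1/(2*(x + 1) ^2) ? (-pi*s + pi) /(2*sin(pi*s) ) 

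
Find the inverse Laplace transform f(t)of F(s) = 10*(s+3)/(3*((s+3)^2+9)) 10*exp(-3*t)*cos(3*t)/3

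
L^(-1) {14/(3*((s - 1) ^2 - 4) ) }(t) 7*exp(t)*sinh(2*t) /3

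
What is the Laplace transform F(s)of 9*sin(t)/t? 9*atan(1/s)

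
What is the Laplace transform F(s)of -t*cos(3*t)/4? (9 - s^2)/(4*(s^2 + 9)^2)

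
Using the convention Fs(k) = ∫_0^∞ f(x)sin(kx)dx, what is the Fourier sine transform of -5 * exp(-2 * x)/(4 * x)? -5 * atan(k/2)/4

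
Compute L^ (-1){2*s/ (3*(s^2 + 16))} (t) 2*cos (4*t)/3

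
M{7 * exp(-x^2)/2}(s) 7 * gamma(s/2)/4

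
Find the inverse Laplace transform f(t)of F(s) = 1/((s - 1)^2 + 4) exp(t) * sin(2 * t)/2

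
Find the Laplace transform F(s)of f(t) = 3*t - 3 3/s^2 - 3/s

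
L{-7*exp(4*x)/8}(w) -7/(8*w - 32)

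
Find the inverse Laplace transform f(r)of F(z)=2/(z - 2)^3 r^2*exp(2*r)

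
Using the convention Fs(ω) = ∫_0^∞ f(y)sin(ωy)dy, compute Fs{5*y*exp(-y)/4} 5*ω/(2*(ω^2+1)^2)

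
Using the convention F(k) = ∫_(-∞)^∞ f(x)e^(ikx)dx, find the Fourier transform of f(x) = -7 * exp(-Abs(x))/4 -7/(2 * k^2 + 2)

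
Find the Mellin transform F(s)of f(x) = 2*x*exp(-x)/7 2*gamma(s + 1)/7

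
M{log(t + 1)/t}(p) -pi * csc(pi * p)/(p - 1)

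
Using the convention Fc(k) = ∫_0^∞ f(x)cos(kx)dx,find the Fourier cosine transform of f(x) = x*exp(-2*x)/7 (4 - k^2)/(7*(k^2 + 4)^2)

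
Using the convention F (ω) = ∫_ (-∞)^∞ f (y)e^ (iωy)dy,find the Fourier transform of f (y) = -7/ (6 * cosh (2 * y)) -7 * pi/ (12 * cosh (pi * ω/4))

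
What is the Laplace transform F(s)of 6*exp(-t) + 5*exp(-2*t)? 6/(s + 1) + 5/(s + 2)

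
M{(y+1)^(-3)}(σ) pi*(σ - 2)*(σ - 1)/(2*sin(pi*σ))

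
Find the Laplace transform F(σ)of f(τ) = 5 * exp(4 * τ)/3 5/(3 * (σ - 4))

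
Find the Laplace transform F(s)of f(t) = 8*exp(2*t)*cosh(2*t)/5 8*(s - 2)/(5*s*(s - 4))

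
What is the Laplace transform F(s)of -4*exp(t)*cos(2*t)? 4*(1 - s)/((s - 1)^2 + 4)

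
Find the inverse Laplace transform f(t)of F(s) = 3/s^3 3*t^2/2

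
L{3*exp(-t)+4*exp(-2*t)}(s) 3/(s+1)+4/(s+2)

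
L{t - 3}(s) s^(-2) - 3/s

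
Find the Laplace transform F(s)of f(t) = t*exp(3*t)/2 1/(2*(s - 3)^2)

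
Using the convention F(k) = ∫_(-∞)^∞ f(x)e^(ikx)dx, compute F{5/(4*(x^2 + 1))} 5*pi*exp(-Abs(k))/4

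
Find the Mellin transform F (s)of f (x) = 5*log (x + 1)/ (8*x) -5*pi*csc (pi*s)/ (8*s - 8)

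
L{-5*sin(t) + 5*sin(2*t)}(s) 10/(s^2 + 4) - 5/(s^2 + 1)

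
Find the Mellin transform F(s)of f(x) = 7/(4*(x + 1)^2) -7*pi*(s - 1)/(4*sin(pi*s))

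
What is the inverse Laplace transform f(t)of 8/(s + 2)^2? 8*t*exp(-2*t)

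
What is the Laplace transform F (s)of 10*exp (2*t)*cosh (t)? 10*(s - 2)/ ( (s - 2)^2 - 1)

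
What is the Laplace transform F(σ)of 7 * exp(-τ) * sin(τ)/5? 7/(5 * ((σ+1)^2+1))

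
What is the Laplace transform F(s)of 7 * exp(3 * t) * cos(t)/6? 7 * (s - 3)/(6 * ((s - 3)^2+1))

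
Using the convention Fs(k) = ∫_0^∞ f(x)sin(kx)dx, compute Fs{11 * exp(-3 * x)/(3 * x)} 11 * atan(k/3)/3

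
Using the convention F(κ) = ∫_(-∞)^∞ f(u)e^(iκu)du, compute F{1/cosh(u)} pi/cosh(pi * κ/2)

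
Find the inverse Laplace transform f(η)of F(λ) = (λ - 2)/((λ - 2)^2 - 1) exp(2*η)*cosh(η)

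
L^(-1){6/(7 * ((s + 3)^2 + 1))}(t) 6 * exp(-3 * t) * sin(t)/7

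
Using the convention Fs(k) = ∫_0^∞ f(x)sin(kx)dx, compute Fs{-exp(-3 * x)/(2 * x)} -atan(k/3)/2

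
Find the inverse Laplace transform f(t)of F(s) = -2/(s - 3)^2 -2 * t * exp(3 * t)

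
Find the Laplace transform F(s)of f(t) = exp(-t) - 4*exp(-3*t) 1/(s + 1) - 4/(s + 3)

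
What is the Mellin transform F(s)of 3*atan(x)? -3*pi*sec(pi*s/2)/(2*s)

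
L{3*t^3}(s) 18/s^4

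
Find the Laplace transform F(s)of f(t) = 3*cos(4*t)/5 3*s/(5*(s^2 + 16))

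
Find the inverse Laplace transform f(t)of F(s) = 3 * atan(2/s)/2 3 * sin(2 * t)/(2 * t)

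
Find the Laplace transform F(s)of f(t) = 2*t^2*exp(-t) 4/(s + 1)^3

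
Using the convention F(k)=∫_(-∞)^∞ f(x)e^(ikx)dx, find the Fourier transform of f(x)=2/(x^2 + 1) 2*pi*exp(-Abs(k))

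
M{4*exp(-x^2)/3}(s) 2*gamma(s/2)/3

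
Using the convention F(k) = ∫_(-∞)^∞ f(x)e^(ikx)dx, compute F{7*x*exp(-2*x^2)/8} 7*sqrt(2)*I*sqrt(pi)*k*exp(-k^2/8)/64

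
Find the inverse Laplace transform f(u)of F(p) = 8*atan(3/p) 8*sin(3*u)/u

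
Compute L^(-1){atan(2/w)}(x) sin(2*x)/x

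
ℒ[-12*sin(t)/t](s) -12*atan(1/s)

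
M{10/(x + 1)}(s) 10*pi*csc(pi*s)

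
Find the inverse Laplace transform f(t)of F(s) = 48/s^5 2*t^4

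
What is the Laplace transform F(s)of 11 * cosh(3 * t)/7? 11 * s/(7 * (s^2 - 9))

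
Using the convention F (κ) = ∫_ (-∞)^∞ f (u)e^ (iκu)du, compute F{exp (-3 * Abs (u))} 6/ (κ^2 + 9)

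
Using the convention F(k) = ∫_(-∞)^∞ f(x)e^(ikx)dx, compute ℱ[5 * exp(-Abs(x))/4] 5/(2 * (k^2 + 1))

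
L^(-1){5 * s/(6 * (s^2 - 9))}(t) 5 * cosh(3 * t)/6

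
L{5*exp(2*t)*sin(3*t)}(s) 15/((s - 2)^2 + 9)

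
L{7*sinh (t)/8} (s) 7/ (8*(s^2 - 1))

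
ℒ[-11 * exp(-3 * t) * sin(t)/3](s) -11/(3 * (s + 3)^2 + 3)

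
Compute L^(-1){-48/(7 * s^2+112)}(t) -12 * sin(4 * t)/7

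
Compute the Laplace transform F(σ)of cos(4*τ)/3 σ/(3*(σ^2+16))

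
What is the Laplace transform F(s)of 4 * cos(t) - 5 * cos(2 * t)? 4 * s/(s^2 + 1) - 5 * s/(s^2 + 4)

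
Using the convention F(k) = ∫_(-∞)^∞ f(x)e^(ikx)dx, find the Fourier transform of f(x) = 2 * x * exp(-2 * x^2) sqrt(2) * I * sqrt(pi) * k * exp(-k^2/8)/4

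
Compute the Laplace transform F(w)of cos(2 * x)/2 w/(2 * (w^2 + 4))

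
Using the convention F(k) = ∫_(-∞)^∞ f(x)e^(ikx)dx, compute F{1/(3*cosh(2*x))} pi/(6*cosh(pi*k/4))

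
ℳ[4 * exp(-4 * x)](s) 2^(2 - 2 * s) * gamma(s)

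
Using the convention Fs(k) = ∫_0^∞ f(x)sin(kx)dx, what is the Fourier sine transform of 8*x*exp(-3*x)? 48*k/(k^2 + 9)^2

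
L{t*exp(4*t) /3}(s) 1/(3*(s - 4) ^2) 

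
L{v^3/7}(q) 6/(7 * q^4)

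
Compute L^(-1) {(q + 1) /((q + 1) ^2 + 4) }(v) exp(-v)*cos(2*v) 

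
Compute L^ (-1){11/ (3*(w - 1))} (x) 11*exp (x)/3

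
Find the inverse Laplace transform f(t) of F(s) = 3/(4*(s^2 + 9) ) sin(3*t) /4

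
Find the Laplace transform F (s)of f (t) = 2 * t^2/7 4/ (7 * s^3)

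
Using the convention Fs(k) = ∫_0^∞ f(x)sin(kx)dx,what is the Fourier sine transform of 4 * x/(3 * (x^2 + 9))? 2 * pi * exp(-3 * k)/3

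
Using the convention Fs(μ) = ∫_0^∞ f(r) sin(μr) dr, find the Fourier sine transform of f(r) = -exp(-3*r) -μ/(μ^2+9) 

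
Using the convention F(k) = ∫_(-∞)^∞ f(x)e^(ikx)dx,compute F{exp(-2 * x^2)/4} sqrt(2) * sqrt(pi) * exp(-k^2/8)/8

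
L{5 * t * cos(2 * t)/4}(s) 5 * (s^2-4)/(4 * (s^2 + 4)^2)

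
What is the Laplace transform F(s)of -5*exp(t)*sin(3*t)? -15/((s - 1)^2 + 9)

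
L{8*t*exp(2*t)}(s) 8/(s - 2)^2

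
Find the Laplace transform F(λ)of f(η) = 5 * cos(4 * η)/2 5 * λ/(2 * (λ^2 + 16))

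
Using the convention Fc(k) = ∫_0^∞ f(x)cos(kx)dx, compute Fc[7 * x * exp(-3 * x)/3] 7 * (9 - k^2)/(3 * (k^2 + 9)^2)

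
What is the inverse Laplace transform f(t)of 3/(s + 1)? 3*exp(-t)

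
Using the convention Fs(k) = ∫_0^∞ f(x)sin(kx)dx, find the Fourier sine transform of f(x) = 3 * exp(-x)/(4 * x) 3 * atan(k)/4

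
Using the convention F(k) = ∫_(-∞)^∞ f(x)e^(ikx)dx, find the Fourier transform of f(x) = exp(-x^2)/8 sqrt(pi) * exp(-k^2/4)/8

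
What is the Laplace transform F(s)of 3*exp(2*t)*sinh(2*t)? 6/(s*(s - 4))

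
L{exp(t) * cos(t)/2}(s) (s - 1)/(2 * ((s - 1)^2 + 1))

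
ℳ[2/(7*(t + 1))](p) 2*pi*csc(pi*p)/7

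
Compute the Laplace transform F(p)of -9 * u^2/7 -18/(7 * p^3)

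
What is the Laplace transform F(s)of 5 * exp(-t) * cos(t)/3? 5 * (s + 1)/(3 * ((s + 1)^2 + 1))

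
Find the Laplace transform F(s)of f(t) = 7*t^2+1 14/s^3+1/s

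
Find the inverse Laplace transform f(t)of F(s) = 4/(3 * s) 4/3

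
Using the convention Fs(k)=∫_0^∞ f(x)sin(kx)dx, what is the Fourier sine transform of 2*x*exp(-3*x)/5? 12*k/(5*(k^2 + 9)^2)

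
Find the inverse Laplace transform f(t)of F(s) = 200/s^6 5*t^5/3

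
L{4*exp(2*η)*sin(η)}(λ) 4/((λ - 2)^2 + 1)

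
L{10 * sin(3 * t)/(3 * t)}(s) 10 * atan(3/s)/3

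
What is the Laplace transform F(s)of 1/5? 1/(5 * s)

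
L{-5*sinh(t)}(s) -5/(s^2 - 1)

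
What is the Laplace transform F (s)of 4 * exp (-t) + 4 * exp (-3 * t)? 4/ (s + 1) + 4/ (s + 3)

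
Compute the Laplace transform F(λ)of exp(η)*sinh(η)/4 1/(4*λ*(λ - 2))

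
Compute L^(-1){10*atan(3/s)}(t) 10*sin(3*t)/t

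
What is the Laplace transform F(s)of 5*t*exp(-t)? 5/(s + 1)^2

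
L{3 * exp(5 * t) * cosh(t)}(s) 3 * (s - 5)/((s - 5)^2 - 1)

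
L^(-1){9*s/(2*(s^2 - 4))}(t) 9*cosh(2*t)/2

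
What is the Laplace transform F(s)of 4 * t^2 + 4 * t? 4/s^2 + 8/s^3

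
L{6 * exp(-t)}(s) 6/(s + 1)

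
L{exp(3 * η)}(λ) 1/(λ - 3)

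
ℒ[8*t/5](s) 8/(5*s^2)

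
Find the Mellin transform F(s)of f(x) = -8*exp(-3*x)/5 -8*gamma(s)/(5*3^s)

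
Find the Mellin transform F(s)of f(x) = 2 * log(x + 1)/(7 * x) -2 * pi * csc(pi * s)/(7 * s - 7)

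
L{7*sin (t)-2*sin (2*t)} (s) 7/ (s^2 + 1)-4/ (s^2 + 4)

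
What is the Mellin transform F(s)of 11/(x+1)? 11*pi*csc(pi*s)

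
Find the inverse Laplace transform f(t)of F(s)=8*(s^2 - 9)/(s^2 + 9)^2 8*t*cos(3*t)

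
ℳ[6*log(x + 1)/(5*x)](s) -6*pi*csc(pi*s)/(5*s - 5)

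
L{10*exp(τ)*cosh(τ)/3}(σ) 10*(σ - 1)/(3*σ*(σ - 2))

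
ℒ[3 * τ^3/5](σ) 18/(5 * σ^4) 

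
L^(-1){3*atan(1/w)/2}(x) 3*sin(x)/(2*x)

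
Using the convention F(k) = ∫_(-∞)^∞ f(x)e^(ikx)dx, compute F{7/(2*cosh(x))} 7*pi/(2*cosh(pi*k/2))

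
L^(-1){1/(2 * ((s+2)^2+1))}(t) exp(-2 * t) * sin(t)/2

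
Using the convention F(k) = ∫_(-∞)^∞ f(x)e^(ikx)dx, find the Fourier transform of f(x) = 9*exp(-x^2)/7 9*sqrt(pi)*exp(-k^2/4)/7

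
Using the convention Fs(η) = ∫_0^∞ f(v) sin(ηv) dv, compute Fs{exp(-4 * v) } η/(η^2+16) 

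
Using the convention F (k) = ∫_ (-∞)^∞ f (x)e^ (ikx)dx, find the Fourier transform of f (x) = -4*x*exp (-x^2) -2*I*sqrt (pi)*k*exp (-k^2/4)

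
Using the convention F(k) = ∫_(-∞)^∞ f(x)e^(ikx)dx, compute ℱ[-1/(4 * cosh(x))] -pi/(4 * cosh(pi * k/2))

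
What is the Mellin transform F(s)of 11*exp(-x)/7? 11*gamma(s)/7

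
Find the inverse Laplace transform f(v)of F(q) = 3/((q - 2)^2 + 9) exp(2*v)*sin(3*v)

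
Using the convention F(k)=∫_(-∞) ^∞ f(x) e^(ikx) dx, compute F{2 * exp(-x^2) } 2 * sqrt(pi) * exp(-k^2/4) 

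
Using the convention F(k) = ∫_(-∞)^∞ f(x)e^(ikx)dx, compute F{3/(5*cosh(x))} 3*pi/(5*cosh(pi*k/2))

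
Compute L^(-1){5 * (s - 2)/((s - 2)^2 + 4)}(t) 5 * exp(2 * t) * cos(2 * t)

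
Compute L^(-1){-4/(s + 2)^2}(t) -4*t*exp(-2*t)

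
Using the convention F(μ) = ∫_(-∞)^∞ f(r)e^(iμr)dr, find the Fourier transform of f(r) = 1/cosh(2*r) pi/(2*cosh(pi*μ/4))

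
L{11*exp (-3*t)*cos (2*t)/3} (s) 11*(s+3)/ (3*( (s+3)^2+4))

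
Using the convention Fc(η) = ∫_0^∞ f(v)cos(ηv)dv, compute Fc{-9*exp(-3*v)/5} -27/(5*η^2 + 45)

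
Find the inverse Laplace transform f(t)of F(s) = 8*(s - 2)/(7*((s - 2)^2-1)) 8*exp(2*t)*cosh(t)/7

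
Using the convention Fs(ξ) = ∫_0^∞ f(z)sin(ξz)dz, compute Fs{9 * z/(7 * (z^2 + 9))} 9 * pi * exp(-3 * ξ)/14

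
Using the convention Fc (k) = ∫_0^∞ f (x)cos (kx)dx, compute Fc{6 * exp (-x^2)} 3 * sqrt (pi) * exp (-k^2/4)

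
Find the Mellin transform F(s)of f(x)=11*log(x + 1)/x -11*pi*csc(pi*s)/(s - 1)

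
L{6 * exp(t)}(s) 6/(s - 1)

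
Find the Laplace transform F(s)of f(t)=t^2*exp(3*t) 2/(s - 3)^3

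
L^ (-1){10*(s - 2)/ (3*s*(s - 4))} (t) 10*exp (2*t)*cosh (2*t)/3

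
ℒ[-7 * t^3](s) -42/s^4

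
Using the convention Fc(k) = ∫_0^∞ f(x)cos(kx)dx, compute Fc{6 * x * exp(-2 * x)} 6 * (4 - k^2)/(k^2 + 4)^2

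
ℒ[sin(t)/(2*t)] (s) atan(1/s)/2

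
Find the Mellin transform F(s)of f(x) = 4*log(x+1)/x -4*pi*csc(pi*s)/(s - 1)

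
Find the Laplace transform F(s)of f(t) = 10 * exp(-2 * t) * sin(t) 10/((s + 2)^2 + 1)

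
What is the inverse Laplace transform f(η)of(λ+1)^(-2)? η*exp(-η)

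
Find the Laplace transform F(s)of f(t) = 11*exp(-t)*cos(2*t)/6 11*(s+1)/(6*((s+1)^2+4))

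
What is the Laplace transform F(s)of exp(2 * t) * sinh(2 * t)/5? 2/(5 * s * (s - 4))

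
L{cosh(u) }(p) p/(p^2 - 1) 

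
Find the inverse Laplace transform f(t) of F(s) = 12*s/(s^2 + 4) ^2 3*t*sin(2*t) 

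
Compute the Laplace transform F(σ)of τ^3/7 6/(7*σ^4)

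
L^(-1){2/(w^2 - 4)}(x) sinh(2*x)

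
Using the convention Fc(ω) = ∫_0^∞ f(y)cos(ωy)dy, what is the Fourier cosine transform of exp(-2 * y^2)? sqrt(2) * sqrt(pi) * exp(-ω^2/8)/4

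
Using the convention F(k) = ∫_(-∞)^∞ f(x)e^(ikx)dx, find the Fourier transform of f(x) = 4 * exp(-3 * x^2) 4 * sqrt(3) * sqrt(pi) * exp(-k^2/12)/3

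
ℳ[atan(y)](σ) -pi*sec(pi*σ/2) /(2*σ) 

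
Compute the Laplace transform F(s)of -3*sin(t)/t -3*atan(1/s)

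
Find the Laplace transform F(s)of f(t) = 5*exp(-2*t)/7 5/(7*(s + 2))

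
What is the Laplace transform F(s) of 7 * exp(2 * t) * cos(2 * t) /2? 7 * (s - 2) /(2 * ((s - 2) ^2+4) ) 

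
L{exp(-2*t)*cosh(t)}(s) (s+2)/((s+2)^2 - 1)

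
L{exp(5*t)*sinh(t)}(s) 1/((s - 5)^2-1)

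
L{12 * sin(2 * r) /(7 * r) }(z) 12 * atan(2/z) /7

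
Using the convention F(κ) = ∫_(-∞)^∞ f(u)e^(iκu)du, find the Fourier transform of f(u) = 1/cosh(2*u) pi/(2*cosh(pi*κ/4))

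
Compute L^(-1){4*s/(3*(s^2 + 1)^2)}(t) 2*t*sin(t)/3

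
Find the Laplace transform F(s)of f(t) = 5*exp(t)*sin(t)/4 5/(4*((s - 1)^2 + 1))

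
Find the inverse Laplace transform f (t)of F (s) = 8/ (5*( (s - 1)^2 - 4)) 4*exp (t)*sinh (2*t)/5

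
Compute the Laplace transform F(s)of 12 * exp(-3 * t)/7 12/(7 * (s + 3))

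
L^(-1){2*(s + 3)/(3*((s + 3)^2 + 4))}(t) 2*exp(-3*t)*cos(2*t)/3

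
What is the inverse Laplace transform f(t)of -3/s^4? -t^3/2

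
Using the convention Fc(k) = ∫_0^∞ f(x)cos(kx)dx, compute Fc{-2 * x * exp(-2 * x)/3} 2 * (k^2 - 4)/(3 * (k^2 + 4)^2)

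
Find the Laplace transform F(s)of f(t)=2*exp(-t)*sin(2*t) 4/((s + 1)^2 + 4)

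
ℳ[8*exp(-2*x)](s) 2^(3 - s)*gamma(s)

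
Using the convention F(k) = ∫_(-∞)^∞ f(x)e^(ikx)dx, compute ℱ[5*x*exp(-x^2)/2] 5*I*sqrt(pi)*k*exp(-k^2/4)/4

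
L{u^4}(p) 24/p^5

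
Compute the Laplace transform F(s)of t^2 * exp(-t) 2/(s + 1)^3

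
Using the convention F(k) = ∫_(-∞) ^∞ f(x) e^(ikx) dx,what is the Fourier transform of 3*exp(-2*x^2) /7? 3*sqrt(2)*sqrt(pi)*exp(-k^2/8) /14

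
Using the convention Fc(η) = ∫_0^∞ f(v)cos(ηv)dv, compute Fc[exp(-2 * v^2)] sqrt(2) * sqrt(pi) * exp(-η^2/8)/4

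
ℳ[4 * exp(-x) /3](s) 4 * gamma(s) /3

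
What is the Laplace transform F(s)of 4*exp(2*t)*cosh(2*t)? 4*(s - 2)/(s*(s - 4))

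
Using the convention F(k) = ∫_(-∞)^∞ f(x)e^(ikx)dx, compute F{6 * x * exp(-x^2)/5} 3 * I * sqrt(pi) * k * exp(-k^2/4)/5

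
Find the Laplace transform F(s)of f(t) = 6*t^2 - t 12/s^3 - 1/s^2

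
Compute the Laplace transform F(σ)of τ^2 2/σ^3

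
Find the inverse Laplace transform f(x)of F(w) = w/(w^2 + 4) cos(2 * x)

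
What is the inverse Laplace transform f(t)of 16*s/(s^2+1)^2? 8*t*sin(t)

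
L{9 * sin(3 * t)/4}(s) 27/(4 * (s^2 + 9))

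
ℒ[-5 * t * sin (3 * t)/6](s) -5 * s/ (s^2 + 9)^2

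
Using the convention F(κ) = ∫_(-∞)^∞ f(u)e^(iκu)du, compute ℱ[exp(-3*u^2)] sqrt(3)*sqrt(pi)*exp(-κ^2/12)/3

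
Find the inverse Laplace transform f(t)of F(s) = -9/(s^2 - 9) -3 * sinh(3 * t)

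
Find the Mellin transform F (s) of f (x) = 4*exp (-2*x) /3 2^ (2 - s)*gamma (s) /3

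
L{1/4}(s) 1/(4 * s) 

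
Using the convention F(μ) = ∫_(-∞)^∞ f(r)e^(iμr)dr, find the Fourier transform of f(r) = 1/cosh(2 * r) pi/(2 * cosh(pi * μ/4))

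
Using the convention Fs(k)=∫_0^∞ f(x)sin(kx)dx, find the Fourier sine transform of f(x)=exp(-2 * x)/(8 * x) atan(k/2)/8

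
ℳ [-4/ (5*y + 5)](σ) -4*pi*csc (pi*σ) /5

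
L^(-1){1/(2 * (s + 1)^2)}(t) t * exp(-t)/2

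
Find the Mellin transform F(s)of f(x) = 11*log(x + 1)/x -11*pi*csc(pi*s)/(s - 1)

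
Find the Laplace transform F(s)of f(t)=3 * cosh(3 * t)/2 3 * s/(2 * (s^2-9))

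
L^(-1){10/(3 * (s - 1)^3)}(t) 5 * t^2 * exp(t)/3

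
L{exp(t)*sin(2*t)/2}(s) 1/((s - 1)^2 + 4)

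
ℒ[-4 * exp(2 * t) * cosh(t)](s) 4 * (2 - s)/((s - 2)^2 - 1)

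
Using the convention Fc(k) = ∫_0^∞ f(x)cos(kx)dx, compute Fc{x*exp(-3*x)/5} (9 - k^2)/(5*(k^2 + 9)^2)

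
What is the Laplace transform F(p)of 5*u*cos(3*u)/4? 5*(p^2 - 9)/(4*(p^2 + 9)^2)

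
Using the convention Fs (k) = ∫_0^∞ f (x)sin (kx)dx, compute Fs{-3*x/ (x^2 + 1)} -3*pi*exp (-k)/2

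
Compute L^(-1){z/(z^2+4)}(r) cos(2*r)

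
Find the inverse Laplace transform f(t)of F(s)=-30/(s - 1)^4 -5 * t^3 * exp(t)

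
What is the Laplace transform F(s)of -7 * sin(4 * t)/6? -14/(3 * s^2+48)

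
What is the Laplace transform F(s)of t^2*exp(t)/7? 2/(7*(s - 1)^3)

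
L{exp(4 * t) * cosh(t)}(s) (s - 4)/((s - 4)^2 - 1)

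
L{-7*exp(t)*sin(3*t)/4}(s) -21/(4*(s - 1)^2+36)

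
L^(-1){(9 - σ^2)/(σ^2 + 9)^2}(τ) -τ * cos(3 * τ)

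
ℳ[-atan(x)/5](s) pi*sec(pi*s/2)/(10*s)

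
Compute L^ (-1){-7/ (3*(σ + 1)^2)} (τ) -7*τ*exp (-τ)/3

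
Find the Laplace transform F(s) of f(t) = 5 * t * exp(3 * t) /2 5/(2 * (s - 3) ^2) 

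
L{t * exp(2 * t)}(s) (s - 2)^(-2)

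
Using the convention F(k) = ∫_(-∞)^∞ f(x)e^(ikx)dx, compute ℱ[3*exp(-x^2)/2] 3*sqrt(pi)*exp(-k^2/4)/2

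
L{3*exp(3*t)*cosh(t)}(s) 3*(s - 3)/((s - 3)^2 - 1)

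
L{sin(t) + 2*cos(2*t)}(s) 1/(s^2 + 1) + 2*s/(s^2 + 4)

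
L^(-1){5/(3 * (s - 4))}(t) 5 * exp(4 * t)/3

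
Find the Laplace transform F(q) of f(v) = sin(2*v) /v atan(2/q) 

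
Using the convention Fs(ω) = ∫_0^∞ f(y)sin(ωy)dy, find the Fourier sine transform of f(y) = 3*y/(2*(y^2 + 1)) 3*pi*exp(-ω)/4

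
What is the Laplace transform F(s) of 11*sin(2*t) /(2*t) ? 11*atan(2/s) /2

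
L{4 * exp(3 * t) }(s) 4/(s - 3) 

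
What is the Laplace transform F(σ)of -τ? -1/σ^2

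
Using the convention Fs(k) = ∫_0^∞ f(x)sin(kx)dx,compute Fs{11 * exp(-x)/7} 11 * k/(7 * (k^2+1))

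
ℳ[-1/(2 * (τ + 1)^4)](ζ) pi * (ζ - 3) * (ζ - 2) * (ζ - 1)/(12 * sin(pi * ζ))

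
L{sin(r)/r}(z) atan(1/z)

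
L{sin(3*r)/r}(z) atan(3/z)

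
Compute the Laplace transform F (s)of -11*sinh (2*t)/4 -11/ (2*s^2 - 8)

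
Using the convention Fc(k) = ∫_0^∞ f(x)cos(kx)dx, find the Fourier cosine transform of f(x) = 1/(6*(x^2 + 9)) pi*exp(-3*k)/36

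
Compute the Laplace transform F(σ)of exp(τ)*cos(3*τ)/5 (σ - 1)/(5*((σ - 1)^2+9))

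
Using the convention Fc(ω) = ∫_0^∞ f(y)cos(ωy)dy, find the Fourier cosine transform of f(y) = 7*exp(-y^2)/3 7*sqrt(pi)*exp(-ω^2/4)/6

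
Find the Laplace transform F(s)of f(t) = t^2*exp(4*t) 2/(s - 4)^3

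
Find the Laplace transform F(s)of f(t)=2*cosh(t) 2*s/(s^2 - 1)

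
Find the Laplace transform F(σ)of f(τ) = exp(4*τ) 1/(σ - 4)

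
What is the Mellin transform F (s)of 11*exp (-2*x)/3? 11*gamma (s)/ (3*2^s)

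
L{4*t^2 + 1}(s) 8/s^3 + 1/s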